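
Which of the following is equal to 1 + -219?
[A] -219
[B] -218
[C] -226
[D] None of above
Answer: B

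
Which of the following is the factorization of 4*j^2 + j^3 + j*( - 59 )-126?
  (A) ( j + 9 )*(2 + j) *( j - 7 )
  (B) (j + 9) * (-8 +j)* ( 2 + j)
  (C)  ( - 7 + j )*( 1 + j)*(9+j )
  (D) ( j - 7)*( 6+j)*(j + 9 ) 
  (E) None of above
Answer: A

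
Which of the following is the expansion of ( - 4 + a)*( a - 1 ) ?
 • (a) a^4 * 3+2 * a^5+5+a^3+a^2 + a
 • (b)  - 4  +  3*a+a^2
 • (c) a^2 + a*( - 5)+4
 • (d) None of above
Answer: c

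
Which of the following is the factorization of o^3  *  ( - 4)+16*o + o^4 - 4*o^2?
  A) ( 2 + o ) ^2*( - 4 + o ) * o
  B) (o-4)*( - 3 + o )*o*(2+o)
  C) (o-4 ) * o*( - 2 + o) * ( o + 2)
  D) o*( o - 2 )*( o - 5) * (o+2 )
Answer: C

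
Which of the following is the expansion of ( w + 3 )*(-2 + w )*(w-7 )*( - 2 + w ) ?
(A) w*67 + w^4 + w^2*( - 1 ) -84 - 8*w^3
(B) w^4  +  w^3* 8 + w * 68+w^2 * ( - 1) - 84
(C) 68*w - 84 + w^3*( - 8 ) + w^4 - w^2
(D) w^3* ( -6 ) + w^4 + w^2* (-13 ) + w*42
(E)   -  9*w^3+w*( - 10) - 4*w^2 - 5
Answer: C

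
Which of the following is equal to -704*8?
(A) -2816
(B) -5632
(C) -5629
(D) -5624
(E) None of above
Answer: B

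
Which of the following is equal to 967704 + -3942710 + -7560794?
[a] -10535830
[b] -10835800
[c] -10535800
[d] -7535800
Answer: c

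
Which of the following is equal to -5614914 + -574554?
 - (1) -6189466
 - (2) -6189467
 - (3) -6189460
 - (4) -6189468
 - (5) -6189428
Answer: 4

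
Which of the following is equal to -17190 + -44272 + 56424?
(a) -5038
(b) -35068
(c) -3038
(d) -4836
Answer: a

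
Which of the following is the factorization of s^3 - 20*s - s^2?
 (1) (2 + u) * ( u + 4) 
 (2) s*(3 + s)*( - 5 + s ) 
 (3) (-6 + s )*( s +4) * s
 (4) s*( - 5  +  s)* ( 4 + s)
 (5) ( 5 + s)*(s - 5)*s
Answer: 4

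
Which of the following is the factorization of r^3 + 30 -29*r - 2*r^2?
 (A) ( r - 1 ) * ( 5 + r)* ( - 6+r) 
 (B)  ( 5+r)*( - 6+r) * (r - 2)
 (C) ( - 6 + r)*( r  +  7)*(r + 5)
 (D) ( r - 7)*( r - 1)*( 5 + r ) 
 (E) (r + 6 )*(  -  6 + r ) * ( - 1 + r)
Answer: A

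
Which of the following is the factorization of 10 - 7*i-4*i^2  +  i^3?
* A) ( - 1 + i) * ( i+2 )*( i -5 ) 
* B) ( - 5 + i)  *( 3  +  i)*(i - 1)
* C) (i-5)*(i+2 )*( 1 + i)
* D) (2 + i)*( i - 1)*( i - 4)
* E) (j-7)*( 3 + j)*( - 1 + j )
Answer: A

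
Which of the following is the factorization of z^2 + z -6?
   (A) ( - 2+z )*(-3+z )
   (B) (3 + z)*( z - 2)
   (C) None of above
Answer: B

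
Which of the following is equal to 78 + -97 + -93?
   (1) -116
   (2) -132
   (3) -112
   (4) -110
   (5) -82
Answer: 3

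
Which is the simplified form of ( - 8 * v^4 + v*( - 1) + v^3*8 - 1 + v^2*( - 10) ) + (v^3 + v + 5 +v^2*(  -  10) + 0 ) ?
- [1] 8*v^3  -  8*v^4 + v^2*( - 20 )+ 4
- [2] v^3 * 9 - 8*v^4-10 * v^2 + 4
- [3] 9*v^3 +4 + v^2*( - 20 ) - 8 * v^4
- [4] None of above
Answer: 3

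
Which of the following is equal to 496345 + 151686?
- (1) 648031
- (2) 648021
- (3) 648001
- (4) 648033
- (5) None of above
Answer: 1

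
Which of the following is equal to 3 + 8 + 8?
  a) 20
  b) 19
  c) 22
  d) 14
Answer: b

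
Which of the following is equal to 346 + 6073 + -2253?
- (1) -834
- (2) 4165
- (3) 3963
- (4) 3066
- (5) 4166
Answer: 5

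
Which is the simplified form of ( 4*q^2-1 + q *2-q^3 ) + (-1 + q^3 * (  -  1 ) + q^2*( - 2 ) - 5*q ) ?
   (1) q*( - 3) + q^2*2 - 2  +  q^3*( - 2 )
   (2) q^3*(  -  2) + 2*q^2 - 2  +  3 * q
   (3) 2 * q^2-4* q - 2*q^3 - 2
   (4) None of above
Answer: 1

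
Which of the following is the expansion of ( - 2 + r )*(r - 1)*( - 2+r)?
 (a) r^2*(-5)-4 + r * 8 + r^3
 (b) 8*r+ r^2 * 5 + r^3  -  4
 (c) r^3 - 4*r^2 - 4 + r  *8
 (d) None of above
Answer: a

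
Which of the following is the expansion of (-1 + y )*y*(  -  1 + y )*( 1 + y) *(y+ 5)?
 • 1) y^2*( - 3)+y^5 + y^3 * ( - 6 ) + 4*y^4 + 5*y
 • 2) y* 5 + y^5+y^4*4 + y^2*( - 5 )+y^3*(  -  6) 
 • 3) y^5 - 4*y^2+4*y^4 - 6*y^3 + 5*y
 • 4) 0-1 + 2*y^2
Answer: 3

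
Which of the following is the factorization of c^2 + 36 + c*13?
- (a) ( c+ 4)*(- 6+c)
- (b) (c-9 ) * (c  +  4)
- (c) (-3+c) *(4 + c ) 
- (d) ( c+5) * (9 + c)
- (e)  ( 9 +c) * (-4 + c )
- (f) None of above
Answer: f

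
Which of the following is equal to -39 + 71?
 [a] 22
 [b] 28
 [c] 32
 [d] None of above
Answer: c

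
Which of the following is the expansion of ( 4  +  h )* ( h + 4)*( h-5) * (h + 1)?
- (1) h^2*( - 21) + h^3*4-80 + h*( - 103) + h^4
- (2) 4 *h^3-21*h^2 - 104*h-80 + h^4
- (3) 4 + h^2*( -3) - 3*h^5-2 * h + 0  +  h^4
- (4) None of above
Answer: 2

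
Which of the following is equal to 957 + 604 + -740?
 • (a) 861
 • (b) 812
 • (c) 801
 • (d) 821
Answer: d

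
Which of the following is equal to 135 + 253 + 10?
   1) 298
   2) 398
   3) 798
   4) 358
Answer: 2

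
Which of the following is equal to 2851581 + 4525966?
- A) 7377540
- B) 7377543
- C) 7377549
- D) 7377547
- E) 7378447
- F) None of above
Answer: D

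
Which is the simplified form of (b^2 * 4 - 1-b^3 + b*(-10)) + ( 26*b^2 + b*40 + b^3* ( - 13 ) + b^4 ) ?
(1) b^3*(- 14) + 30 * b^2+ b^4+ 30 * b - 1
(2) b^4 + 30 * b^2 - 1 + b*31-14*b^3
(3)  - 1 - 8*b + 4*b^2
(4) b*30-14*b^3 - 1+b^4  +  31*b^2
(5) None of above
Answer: 1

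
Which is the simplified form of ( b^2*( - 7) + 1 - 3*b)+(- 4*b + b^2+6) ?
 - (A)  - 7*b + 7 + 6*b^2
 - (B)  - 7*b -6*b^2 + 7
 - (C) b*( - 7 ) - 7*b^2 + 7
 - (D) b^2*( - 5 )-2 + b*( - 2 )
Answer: B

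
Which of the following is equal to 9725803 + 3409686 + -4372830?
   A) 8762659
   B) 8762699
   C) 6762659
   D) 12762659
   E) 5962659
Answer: A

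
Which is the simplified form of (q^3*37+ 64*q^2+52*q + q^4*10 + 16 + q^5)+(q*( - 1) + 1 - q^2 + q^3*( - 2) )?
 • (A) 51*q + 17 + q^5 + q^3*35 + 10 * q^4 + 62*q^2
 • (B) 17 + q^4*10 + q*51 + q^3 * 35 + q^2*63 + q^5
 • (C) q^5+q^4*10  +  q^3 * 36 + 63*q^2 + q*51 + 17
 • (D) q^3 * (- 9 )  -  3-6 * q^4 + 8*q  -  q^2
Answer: B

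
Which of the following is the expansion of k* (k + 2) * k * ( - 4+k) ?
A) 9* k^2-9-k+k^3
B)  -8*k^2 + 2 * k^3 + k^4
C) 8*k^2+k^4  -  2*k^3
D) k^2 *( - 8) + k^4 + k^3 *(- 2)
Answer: D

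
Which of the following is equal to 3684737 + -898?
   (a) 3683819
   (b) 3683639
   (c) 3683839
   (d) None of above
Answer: c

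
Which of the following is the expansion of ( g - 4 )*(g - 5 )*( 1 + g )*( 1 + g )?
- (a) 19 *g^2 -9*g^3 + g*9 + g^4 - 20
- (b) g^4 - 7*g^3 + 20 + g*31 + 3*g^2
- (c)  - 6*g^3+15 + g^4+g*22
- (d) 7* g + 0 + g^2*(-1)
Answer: b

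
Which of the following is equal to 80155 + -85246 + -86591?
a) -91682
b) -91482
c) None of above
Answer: a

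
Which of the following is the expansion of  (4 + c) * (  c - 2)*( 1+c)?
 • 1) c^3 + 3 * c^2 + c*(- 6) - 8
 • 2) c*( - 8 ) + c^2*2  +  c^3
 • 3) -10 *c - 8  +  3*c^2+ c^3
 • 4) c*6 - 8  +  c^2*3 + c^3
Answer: 1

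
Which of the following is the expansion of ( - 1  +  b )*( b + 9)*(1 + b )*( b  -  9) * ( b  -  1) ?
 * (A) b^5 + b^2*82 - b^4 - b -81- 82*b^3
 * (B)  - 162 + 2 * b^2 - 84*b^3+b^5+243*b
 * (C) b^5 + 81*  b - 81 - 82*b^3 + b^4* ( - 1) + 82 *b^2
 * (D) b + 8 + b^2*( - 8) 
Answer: C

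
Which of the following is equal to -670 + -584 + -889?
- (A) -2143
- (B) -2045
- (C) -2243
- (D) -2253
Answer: A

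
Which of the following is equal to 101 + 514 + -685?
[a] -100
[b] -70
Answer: b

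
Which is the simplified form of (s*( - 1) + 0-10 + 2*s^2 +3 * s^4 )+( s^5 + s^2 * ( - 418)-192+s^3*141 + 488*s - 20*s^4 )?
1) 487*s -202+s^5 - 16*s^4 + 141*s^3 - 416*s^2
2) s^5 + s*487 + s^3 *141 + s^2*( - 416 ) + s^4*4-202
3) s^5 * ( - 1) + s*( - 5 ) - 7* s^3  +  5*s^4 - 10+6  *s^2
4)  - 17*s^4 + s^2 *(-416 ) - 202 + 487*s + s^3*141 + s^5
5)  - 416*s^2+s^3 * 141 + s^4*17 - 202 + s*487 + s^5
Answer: 4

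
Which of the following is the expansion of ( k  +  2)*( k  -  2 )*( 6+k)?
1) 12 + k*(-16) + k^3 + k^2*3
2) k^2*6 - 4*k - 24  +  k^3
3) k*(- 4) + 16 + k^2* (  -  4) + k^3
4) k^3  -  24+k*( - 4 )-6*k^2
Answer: 2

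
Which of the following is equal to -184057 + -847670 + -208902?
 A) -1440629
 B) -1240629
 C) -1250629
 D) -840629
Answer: B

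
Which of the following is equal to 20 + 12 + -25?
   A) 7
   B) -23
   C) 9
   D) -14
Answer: A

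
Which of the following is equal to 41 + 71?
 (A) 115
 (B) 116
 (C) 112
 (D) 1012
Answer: C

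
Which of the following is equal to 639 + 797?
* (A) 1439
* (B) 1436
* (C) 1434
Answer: B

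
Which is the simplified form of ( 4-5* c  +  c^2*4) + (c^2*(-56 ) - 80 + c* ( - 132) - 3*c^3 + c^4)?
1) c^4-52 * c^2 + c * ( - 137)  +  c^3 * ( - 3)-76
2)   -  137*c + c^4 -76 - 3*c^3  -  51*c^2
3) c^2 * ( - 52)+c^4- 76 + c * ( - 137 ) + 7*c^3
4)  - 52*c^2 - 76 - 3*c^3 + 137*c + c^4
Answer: 1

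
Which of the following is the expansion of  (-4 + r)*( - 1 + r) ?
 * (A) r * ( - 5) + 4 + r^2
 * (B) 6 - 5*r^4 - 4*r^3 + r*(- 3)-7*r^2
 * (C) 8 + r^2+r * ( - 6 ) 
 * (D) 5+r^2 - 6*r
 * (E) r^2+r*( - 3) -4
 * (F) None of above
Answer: A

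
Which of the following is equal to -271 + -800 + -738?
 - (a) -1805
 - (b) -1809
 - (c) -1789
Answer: b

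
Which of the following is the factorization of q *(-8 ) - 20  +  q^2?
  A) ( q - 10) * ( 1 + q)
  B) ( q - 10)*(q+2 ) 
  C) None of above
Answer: B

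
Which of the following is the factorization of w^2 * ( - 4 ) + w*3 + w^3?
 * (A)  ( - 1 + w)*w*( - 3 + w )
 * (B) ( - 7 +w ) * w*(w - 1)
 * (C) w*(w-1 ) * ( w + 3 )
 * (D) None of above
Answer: A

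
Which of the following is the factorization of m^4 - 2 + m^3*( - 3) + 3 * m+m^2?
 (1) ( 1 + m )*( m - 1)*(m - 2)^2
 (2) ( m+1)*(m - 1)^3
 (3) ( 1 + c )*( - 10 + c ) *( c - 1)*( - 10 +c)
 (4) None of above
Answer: 4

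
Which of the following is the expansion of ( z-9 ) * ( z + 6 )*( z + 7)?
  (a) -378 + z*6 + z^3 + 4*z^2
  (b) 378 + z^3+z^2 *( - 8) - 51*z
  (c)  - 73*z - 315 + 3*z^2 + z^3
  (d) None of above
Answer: d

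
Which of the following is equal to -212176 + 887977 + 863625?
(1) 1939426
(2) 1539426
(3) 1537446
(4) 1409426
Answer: 2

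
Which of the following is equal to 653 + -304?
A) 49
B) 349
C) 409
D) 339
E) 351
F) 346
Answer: B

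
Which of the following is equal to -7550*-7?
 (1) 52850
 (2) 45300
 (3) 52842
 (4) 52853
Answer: 1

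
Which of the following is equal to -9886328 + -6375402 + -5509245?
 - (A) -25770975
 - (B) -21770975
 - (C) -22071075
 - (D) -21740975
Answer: B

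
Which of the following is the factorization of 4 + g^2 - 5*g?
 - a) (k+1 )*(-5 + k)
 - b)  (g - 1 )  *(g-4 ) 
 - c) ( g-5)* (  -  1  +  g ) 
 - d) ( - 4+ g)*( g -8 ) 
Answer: b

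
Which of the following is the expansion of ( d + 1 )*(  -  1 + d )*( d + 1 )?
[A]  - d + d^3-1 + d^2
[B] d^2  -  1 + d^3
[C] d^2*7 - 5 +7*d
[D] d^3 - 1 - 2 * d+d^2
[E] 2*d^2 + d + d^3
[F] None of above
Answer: A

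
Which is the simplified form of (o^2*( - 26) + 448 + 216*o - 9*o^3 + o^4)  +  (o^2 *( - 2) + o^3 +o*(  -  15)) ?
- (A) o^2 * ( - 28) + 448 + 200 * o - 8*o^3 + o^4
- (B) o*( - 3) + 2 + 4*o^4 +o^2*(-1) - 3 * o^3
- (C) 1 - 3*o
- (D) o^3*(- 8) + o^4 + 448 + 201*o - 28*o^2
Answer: D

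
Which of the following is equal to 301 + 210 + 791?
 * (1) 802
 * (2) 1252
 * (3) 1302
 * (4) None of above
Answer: 3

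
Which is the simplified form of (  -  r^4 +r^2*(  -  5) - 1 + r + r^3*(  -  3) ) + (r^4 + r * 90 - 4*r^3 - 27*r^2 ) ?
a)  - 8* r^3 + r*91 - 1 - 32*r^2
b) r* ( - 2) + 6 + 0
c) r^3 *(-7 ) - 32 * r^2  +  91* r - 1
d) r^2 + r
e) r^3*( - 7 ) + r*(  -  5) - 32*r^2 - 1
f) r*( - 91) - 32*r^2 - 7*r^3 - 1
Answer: c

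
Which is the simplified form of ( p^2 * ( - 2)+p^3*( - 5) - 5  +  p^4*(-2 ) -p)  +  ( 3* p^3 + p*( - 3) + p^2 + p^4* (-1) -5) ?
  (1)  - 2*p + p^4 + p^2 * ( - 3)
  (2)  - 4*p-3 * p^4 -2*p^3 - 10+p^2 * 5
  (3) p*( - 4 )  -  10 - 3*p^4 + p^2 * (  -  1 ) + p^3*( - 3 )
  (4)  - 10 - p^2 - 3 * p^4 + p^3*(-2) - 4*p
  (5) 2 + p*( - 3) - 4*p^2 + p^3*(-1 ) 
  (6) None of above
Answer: 4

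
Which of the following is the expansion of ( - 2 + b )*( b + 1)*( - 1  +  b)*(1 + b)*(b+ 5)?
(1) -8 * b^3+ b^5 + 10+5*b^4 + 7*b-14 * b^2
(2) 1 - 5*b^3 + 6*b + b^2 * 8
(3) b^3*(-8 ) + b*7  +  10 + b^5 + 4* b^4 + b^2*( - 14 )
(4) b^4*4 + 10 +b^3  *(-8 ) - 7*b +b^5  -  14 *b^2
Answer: 3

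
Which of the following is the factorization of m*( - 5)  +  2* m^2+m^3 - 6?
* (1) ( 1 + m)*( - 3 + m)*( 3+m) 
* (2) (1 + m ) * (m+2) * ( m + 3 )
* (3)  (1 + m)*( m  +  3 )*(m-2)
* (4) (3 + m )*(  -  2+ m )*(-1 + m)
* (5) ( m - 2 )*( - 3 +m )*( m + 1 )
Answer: 3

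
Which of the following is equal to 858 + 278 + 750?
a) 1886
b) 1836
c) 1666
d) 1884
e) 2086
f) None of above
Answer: a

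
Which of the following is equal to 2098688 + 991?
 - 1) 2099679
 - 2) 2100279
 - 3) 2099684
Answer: 1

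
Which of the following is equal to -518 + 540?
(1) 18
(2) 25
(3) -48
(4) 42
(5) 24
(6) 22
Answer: 6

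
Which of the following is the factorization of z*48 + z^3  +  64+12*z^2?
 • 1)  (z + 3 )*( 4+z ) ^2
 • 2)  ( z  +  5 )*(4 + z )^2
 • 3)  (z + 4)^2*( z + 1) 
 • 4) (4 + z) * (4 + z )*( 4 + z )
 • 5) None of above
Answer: 4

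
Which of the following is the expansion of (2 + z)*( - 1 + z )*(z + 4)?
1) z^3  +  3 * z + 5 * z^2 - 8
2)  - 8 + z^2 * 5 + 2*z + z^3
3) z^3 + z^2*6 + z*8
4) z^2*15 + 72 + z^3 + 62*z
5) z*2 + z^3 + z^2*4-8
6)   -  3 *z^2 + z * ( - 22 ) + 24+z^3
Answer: 2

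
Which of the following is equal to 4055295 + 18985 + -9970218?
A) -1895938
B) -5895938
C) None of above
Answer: B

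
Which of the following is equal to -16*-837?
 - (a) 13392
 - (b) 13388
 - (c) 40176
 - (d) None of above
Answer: a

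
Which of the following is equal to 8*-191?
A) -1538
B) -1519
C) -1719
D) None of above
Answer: D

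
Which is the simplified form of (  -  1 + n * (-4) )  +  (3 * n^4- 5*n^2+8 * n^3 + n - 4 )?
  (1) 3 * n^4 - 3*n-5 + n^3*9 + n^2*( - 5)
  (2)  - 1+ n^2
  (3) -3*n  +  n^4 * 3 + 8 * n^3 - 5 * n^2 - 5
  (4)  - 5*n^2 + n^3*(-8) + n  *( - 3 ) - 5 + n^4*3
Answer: 3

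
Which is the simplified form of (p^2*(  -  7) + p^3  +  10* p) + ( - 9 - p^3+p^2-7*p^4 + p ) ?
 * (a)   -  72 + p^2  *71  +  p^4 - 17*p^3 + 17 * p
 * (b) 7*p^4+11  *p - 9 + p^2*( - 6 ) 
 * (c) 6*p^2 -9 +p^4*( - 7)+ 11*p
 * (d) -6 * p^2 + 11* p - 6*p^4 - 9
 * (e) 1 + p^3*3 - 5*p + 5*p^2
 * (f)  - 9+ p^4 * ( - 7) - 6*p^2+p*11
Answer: f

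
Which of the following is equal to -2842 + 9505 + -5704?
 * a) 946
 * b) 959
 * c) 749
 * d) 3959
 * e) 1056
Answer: b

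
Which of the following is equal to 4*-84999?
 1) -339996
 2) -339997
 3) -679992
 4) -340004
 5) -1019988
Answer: 1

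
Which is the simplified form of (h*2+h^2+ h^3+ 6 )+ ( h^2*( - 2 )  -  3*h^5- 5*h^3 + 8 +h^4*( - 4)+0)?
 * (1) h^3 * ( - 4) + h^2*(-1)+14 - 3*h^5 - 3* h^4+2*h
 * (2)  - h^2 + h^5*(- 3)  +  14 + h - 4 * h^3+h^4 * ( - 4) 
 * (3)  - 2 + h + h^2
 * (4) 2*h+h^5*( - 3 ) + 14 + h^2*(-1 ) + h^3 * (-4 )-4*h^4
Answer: 4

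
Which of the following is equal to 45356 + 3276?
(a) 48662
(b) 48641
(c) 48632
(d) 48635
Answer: c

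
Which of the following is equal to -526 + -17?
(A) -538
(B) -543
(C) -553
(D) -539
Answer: B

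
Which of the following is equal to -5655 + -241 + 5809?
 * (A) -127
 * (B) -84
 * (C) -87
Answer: C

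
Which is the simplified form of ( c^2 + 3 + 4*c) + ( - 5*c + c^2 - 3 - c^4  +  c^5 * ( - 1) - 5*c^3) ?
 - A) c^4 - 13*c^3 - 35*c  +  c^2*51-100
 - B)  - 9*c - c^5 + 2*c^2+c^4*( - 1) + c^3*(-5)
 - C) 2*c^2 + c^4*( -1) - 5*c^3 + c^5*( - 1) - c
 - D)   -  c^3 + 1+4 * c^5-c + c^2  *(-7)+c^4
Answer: C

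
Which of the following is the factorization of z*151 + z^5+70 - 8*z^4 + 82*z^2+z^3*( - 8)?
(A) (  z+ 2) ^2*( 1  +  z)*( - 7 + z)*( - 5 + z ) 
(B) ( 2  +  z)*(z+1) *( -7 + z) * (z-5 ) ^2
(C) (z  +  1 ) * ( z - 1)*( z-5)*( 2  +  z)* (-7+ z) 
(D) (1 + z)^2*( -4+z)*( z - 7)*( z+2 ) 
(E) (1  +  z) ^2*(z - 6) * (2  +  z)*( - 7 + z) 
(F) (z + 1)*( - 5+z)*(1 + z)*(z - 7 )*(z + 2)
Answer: F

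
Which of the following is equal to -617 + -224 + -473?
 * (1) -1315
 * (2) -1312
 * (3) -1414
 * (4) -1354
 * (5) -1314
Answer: 5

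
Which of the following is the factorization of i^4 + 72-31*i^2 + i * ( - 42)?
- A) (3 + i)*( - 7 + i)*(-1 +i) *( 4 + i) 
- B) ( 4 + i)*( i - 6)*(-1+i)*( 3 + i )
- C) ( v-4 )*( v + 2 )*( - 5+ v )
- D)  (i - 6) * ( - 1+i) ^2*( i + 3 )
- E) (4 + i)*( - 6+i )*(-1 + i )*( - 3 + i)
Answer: B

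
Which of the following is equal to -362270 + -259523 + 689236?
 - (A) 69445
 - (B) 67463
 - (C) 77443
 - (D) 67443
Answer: D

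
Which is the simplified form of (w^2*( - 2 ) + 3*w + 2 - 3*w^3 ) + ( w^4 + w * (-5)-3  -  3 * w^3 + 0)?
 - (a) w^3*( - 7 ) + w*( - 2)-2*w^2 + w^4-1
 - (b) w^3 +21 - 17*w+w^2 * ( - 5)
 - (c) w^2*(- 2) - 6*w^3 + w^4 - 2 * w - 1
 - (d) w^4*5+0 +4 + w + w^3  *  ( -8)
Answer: c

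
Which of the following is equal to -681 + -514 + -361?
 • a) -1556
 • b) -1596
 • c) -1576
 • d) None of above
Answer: a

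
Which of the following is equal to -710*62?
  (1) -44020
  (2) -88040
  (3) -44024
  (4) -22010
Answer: 1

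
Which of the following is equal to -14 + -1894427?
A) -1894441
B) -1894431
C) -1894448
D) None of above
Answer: A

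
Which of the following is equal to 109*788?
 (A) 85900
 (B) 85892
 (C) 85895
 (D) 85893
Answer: B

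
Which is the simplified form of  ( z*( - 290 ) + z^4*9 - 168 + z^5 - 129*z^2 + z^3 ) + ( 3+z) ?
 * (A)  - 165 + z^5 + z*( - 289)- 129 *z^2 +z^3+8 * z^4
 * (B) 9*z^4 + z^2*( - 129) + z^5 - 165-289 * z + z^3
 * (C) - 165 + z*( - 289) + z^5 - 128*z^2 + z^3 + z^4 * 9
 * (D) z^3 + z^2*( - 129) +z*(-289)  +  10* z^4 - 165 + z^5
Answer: B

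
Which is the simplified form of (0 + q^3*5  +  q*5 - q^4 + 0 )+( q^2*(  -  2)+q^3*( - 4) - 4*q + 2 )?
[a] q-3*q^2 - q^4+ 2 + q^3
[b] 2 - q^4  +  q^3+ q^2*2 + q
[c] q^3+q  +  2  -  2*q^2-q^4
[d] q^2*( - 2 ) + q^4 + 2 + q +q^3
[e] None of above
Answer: c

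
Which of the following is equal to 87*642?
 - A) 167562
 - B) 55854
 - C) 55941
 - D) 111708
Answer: B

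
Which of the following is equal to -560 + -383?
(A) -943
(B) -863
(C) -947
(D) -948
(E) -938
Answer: A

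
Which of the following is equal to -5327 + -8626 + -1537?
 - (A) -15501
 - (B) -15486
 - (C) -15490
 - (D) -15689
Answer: C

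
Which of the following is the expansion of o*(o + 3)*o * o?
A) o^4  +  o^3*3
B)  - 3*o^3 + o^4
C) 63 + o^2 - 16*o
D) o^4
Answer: A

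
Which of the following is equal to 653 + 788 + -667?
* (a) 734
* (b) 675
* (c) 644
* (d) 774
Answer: d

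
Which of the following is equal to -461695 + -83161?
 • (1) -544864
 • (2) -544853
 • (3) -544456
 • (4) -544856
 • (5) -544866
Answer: 4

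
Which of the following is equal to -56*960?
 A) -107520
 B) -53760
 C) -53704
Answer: B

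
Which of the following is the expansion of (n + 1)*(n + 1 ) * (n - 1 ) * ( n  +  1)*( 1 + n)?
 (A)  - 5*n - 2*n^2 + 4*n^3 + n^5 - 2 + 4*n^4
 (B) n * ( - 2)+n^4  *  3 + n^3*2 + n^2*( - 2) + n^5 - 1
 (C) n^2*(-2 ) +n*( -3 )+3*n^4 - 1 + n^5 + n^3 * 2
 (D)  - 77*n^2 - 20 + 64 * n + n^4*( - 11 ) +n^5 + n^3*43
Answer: C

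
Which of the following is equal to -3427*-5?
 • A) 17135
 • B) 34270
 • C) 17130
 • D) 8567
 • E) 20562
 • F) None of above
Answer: A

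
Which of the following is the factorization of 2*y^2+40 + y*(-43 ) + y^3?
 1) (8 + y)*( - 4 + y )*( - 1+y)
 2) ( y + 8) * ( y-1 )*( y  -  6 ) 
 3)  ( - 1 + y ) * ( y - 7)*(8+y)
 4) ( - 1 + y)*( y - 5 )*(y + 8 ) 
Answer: 4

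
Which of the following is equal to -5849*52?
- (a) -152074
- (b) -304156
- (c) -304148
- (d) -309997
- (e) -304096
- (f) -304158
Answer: c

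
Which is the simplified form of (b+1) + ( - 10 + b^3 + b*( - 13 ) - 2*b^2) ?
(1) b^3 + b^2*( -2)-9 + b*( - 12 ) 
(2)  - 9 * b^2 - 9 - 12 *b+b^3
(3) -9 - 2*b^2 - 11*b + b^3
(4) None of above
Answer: 1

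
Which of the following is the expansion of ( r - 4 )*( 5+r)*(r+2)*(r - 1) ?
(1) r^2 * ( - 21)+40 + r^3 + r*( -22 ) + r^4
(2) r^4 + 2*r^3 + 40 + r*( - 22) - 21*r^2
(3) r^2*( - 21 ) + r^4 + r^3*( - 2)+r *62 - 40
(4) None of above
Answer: 2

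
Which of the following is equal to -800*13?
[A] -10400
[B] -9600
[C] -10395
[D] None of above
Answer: A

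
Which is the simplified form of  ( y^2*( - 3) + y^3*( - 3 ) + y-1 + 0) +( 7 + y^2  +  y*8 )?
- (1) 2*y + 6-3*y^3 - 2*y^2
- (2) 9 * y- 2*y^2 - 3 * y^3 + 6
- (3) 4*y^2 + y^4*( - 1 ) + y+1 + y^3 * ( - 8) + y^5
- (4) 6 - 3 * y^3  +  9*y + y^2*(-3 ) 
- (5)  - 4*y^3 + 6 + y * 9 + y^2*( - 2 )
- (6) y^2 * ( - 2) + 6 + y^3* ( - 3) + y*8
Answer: 2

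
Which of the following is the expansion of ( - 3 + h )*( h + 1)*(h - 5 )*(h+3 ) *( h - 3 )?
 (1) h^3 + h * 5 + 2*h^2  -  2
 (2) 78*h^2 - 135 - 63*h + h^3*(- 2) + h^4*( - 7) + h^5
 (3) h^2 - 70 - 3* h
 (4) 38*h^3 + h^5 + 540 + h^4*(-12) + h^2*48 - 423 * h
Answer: 2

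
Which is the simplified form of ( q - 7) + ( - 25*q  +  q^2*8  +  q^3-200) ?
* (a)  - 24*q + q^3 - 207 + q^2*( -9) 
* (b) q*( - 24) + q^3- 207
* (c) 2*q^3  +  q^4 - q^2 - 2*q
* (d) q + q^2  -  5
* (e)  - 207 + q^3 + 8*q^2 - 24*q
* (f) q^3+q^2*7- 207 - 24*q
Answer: e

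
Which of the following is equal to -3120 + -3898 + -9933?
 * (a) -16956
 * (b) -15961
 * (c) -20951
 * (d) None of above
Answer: d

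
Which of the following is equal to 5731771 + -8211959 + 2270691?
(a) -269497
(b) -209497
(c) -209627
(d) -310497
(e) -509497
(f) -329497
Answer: b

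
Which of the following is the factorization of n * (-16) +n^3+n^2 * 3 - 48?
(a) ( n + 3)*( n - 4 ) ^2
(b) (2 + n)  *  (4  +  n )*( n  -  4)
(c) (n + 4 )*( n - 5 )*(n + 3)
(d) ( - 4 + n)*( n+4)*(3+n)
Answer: d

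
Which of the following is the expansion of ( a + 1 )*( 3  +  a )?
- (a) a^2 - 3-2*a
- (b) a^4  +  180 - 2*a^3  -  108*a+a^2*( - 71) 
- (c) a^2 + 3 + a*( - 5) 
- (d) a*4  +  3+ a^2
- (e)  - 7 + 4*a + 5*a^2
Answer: d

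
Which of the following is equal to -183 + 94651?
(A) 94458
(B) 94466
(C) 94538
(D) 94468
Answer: D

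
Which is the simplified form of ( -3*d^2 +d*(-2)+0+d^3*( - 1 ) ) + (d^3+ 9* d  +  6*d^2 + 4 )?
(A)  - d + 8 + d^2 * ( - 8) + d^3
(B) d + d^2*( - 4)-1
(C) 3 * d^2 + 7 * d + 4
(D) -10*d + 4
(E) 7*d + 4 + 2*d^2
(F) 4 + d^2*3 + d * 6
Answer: C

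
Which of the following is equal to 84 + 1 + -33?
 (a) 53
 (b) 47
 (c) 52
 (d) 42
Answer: c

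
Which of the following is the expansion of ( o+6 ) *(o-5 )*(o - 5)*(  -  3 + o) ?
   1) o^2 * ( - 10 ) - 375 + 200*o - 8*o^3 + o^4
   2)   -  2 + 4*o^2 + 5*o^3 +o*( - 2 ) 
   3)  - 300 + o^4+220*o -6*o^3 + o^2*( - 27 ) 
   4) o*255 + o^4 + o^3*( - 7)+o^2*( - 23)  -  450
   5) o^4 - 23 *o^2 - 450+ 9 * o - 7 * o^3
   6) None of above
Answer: 4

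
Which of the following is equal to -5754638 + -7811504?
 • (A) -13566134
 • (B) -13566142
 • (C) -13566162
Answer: B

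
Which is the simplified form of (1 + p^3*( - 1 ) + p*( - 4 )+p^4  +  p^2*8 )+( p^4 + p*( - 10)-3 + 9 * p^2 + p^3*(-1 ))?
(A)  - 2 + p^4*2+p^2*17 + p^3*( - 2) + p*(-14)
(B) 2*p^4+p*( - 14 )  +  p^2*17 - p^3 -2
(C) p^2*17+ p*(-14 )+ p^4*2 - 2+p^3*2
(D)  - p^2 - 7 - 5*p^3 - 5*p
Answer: A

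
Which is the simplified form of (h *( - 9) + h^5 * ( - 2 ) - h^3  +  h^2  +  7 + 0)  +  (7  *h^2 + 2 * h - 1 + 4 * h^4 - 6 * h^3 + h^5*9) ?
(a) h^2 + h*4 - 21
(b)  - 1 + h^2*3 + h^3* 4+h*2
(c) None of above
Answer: c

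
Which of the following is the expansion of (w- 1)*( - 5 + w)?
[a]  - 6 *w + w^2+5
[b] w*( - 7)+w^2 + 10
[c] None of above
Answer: a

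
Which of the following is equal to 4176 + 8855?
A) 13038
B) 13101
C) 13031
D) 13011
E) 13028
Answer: C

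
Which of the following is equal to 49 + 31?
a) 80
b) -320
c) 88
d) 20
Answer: a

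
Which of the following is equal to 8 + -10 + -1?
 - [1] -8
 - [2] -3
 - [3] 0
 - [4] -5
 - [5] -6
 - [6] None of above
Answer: 2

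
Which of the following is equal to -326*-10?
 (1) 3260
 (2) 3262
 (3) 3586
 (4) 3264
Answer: 1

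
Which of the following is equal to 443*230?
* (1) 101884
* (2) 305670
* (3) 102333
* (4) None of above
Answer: 4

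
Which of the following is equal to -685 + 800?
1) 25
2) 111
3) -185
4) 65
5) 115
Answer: 5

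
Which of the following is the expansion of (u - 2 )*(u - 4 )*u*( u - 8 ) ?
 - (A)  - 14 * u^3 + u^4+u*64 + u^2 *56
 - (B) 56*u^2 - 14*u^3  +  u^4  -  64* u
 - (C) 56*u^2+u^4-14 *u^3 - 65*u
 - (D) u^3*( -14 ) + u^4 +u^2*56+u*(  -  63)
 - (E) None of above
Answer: B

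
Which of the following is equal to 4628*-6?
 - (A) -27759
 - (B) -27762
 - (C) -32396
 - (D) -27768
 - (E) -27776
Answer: D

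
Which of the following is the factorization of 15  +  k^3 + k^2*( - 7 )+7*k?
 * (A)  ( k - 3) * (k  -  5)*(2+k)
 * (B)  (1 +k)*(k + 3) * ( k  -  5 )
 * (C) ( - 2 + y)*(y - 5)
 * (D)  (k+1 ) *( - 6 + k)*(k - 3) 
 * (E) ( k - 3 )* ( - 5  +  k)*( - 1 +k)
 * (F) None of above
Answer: F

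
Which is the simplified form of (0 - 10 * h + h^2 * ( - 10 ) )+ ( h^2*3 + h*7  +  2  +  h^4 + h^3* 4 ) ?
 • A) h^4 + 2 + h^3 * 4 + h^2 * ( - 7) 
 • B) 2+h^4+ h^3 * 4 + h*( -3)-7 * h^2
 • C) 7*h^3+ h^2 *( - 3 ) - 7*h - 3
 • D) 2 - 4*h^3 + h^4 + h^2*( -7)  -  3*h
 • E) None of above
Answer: B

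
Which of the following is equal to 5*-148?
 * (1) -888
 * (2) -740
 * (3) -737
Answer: 2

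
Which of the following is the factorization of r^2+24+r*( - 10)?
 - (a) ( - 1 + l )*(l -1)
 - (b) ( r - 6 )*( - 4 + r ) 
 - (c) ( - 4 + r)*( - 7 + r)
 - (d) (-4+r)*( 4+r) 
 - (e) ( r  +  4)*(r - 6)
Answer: b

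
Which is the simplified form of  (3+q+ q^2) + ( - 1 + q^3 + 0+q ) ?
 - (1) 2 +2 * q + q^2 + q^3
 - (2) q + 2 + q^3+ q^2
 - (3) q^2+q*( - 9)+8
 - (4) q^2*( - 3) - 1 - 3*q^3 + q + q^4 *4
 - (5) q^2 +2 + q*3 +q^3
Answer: 1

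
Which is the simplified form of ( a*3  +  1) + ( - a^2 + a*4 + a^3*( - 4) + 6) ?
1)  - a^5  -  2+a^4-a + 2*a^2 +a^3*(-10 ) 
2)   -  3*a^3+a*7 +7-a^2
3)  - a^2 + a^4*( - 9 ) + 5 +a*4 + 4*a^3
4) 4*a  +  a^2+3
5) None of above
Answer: 5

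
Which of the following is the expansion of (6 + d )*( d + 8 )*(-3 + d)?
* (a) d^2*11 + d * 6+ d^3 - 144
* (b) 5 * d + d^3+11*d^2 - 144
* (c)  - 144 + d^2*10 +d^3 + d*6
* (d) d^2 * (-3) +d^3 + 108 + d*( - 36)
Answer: a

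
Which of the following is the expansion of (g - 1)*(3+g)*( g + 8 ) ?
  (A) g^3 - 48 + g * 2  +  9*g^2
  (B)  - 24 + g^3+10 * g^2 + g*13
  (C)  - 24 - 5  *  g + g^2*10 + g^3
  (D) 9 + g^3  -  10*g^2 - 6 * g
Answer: B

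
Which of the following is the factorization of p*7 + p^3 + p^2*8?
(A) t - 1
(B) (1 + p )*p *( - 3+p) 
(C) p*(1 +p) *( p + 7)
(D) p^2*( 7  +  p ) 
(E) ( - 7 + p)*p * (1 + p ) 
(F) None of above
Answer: C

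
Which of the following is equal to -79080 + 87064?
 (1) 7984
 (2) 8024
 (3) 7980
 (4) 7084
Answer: 1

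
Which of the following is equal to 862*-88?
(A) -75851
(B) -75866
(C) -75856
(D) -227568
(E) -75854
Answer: C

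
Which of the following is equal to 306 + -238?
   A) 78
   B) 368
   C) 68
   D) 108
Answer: C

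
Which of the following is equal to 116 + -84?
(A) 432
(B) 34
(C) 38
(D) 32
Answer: D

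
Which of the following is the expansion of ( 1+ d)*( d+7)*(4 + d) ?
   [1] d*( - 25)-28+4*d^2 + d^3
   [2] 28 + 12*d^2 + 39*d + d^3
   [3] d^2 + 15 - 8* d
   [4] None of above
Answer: 2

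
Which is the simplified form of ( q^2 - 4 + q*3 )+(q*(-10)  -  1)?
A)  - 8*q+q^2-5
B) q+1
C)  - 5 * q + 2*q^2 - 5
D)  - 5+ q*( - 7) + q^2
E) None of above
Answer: D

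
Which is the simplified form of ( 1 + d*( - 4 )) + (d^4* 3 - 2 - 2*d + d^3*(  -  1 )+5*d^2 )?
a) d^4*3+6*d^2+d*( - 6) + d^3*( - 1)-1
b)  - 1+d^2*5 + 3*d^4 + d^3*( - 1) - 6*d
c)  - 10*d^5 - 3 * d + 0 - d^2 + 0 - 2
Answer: b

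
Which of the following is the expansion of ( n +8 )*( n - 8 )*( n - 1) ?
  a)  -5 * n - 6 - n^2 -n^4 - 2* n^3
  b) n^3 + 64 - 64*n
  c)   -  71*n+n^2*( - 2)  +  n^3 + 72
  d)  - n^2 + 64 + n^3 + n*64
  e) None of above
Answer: e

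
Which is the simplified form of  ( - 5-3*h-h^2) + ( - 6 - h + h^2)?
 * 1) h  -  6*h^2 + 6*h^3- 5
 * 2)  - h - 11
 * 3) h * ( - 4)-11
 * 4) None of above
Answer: 3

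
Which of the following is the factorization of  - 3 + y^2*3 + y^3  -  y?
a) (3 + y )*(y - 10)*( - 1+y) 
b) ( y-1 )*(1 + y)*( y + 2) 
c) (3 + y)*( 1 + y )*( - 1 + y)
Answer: c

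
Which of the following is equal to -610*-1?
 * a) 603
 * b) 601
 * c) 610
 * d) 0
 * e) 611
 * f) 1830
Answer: c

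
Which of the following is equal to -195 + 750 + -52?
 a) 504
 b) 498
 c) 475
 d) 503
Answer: d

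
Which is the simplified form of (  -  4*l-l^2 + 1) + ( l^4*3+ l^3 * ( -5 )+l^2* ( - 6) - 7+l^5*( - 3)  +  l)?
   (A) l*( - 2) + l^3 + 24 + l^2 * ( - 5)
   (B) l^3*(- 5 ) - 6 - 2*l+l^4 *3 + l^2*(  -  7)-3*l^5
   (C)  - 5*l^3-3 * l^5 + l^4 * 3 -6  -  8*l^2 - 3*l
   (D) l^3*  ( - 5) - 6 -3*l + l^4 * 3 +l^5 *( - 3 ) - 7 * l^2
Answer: D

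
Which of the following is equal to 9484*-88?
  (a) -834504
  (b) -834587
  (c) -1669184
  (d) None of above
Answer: d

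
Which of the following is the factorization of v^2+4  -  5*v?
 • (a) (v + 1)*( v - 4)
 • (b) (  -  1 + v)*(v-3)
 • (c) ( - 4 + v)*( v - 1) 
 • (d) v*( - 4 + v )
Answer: c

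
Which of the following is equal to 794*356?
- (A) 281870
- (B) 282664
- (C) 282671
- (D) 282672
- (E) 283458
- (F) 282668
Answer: B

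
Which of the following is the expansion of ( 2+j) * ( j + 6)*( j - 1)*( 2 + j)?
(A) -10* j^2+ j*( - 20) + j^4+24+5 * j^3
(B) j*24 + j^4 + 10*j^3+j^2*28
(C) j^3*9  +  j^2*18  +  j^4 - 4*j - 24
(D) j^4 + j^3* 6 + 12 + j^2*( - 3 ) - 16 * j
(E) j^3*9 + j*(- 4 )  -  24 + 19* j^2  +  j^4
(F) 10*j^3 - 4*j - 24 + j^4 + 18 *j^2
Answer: C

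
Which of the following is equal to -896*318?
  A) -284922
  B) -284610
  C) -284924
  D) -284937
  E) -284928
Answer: E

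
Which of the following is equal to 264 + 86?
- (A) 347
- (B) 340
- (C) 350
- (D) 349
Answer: C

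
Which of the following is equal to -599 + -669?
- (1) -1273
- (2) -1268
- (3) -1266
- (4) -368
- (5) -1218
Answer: 2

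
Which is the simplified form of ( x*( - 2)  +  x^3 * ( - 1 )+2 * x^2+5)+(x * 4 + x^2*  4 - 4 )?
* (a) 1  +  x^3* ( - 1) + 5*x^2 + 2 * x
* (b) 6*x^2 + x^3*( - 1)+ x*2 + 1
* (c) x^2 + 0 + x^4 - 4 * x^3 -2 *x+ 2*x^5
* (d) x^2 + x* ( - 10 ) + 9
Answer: b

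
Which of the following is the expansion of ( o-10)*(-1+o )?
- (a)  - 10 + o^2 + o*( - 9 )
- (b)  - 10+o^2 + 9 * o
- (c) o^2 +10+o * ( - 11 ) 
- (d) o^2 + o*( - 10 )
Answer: c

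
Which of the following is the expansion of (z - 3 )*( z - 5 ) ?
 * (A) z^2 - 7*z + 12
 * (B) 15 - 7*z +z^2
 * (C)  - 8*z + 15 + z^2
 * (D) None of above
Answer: C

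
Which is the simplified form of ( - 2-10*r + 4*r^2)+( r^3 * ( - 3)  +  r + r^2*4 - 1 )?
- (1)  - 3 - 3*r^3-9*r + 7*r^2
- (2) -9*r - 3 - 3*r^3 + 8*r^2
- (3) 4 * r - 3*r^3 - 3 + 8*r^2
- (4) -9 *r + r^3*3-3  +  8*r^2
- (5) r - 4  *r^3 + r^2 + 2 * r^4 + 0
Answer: 2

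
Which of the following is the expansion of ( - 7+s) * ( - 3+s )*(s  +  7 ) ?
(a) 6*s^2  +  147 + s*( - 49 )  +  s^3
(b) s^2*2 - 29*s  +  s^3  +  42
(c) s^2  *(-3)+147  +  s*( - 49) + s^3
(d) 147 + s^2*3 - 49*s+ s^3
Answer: c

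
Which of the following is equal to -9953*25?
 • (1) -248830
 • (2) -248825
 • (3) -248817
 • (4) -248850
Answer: 2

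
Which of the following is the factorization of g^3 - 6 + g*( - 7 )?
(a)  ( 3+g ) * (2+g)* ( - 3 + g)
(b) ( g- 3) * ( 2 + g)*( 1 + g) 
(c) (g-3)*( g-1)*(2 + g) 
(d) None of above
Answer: b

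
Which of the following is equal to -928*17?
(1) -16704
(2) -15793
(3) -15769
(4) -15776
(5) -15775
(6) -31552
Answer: 4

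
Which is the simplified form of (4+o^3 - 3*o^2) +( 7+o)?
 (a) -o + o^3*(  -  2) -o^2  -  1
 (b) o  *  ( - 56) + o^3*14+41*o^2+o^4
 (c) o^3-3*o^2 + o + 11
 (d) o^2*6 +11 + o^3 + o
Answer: c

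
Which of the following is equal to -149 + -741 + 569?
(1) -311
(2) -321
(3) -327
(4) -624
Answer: 2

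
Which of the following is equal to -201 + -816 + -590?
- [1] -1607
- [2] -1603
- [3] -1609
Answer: 1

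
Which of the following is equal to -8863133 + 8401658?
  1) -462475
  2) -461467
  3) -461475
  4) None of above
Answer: 3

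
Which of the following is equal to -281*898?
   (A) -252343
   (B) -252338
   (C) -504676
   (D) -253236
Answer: B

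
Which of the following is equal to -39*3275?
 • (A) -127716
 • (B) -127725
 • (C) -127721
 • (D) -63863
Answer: B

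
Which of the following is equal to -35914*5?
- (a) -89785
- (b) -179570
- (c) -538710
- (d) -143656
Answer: b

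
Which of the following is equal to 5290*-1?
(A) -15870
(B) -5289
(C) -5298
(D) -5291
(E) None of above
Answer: E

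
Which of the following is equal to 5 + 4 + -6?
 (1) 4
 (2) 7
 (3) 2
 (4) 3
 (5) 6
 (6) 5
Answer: 4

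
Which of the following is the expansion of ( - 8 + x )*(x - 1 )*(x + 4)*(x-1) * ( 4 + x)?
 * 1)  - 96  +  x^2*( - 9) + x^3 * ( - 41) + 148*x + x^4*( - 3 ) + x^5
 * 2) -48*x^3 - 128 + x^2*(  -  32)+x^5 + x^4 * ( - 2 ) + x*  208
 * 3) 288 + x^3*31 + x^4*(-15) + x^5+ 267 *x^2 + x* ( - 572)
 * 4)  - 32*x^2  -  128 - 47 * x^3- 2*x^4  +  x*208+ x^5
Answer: 4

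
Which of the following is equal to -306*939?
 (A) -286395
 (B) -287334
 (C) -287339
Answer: B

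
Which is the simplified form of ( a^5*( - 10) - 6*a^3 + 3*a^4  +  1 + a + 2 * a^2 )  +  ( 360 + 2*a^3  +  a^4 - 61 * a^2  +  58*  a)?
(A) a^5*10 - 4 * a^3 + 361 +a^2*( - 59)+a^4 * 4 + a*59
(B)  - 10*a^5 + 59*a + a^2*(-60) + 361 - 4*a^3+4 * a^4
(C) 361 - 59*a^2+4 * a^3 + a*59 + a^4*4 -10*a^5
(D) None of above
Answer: D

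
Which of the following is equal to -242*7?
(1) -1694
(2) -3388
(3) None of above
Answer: 1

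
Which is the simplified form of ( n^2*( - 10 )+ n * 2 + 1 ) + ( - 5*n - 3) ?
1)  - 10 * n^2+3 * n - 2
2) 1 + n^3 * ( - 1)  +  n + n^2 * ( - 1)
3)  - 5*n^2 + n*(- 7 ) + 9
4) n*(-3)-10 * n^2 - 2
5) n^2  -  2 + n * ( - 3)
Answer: 4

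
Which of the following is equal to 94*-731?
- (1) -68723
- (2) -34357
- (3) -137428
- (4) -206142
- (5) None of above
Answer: 5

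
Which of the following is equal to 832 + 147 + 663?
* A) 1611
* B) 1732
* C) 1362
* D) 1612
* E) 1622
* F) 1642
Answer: F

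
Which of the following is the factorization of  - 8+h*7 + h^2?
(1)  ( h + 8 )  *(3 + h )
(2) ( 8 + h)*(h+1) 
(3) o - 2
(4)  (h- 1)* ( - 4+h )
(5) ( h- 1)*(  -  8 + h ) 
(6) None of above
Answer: 6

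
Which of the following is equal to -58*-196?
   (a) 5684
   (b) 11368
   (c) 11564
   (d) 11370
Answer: b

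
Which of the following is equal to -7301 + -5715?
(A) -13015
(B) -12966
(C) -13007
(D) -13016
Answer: D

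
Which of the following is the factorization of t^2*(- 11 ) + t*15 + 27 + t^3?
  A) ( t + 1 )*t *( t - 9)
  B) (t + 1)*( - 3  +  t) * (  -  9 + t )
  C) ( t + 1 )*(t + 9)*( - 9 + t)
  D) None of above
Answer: B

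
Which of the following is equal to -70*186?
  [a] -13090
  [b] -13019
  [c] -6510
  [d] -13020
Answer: d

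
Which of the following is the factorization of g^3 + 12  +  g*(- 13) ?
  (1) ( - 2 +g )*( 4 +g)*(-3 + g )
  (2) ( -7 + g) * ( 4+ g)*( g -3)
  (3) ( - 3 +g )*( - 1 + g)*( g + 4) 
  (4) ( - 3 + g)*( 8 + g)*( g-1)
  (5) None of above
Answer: 3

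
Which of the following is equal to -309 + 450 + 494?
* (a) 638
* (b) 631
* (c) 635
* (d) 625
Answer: c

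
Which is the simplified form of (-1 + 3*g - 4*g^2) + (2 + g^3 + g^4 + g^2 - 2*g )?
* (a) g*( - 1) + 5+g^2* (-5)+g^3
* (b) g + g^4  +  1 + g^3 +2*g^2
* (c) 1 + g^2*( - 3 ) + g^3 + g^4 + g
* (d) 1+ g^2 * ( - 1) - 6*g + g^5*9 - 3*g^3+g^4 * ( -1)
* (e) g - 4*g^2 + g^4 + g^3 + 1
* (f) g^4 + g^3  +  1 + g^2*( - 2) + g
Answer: c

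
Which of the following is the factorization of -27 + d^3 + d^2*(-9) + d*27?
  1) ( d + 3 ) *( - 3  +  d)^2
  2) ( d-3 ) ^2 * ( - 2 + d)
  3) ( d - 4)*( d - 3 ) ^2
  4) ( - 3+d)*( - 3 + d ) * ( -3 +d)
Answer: 4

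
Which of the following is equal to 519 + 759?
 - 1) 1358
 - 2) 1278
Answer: 2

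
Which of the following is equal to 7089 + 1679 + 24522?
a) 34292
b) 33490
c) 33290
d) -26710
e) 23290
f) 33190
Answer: c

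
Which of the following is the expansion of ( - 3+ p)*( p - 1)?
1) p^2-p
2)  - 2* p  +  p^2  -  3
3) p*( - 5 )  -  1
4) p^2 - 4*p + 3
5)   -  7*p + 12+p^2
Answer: 4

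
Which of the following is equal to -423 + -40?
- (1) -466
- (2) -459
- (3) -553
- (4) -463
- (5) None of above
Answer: 4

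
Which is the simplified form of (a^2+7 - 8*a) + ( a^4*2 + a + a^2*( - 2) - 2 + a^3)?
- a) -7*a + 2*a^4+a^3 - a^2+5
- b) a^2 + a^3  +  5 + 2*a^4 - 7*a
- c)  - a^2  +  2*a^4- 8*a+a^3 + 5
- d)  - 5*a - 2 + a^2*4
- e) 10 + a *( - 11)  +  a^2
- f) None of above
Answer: a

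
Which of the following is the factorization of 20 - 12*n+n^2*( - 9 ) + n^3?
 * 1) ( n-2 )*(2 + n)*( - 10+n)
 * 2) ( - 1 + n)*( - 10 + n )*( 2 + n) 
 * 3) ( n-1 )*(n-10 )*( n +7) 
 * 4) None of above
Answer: 2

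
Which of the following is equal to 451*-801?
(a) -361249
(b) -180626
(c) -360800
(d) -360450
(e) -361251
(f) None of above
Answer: e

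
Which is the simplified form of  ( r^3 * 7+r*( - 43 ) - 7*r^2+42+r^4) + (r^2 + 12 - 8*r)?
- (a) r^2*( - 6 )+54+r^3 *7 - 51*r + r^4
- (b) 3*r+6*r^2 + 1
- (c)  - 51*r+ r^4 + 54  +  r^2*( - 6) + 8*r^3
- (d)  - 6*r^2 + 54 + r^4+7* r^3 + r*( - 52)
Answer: a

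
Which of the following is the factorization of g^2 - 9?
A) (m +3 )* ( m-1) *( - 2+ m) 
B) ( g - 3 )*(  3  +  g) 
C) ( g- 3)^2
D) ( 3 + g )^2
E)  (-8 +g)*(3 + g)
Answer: B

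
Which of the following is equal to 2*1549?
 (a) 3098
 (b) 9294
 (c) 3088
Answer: a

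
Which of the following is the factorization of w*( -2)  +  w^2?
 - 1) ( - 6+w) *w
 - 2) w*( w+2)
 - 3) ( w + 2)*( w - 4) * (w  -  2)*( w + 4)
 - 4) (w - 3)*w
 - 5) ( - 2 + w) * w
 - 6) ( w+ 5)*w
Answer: 5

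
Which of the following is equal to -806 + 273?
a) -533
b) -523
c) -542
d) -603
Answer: a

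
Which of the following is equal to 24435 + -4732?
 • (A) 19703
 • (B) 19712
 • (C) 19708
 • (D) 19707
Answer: A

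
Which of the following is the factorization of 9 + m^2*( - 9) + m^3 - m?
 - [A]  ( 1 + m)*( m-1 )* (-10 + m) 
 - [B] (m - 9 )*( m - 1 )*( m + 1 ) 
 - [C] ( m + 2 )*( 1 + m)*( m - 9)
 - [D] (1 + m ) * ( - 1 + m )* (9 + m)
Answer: B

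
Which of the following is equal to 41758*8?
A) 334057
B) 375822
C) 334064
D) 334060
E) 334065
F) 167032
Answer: C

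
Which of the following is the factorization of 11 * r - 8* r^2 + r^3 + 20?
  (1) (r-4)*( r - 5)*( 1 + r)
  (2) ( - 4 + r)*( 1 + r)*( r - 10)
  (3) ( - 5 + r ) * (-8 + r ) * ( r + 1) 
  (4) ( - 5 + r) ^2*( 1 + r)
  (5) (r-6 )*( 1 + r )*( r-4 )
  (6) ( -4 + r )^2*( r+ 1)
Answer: 1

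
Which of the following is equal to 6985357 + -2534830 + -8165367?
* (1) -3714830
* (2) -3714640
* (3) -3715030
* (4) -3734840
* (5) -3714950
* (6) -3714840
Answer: 6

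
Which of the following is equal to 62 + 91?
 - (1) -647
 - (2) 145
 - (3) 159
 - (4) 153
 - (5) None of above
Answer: 4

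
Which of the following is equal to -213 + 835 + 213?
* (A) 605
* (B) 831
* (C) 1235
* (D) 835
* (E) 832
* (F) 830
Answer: D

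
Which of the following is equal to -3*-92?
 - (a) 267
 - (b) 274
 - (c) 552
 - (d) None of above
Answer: d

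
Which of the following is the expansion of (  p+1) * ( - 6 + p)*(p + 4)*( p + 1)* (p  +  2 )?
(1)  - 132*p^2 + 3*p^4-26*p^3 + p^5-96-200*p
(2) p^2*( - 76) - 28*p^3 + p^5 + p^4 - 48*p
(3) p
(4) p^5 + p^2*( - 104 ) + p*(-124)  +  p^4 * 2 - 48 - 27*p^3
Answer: 4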